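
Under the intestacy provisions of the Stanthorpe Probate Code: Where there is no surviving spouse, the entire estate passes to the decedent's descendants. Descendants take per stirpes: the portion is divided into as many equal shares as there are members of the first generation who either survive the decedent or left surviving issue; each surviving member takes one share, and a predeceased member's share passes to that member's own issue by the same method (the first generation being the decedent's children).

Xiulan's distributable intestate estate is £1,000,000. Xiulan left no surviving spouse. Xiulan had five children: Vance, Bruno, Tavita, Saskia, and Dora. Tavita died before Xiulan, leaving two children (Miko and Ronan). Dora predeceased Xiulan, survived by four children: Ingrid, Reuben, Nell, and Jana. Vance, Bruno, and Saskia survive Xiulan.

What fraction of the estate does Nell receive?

The entire £1,000,000 passes to the descendants.
That amount (£1,000,000) is divided into 5 shares of £200,000: Vance, Bruno, and Saskia each take £200,000; Tavita's £200,000 share passes to Tavita's issue; Dora's £200,000 share passes to Dora's issue.
Tavita's share (£200,000) is divided into 2 shares of £100,000: Miko and Ronan each take £100,000.
Dora's share (£200,000) is divided into 4 shares of £50,000: Ingrid, Reuben, Nell, and Jana each take £50,000.

Nell receives 1/20 of the estate.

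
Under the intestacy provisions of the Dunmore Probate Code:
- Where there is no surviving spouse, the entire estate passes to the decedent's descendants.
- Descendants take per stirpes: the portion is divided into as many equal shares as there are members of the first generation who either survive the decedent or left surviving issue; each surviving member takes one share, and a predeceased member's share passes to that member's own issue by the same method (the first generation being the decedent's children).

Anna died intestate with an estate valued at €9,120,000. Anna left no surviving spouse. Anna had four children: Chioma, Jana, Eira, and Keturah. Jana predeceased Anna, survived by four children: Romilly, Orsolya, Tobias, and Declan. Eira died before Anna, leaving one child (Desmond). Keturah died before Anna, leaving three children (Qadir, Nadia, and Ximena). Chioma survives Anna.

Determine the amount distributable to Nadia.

Nadia receives €760,000.

The entire €9,120,000 passes to the descendants.
That amount (€9,120,000) is divided into 4 shares of €2,280,000: Chioma takes €2,280,000; Jana's €2,280,000 share passes to Jana's issue; Eira's €2,280,000 share passes to Eira's issue; Keturah's €2,280,000 share passes to Keturah's issue.
Jana's share (€2,280,000) is divided into 4 shares of €570,000: Romilly, Orsolya, Tobias, and Declan each take €570,000.
Eira's share (€2,280,000) passes entirely to Desmond.
Keturah's share (€2,280,000) is divided into 3 shares of €760,000: Qadir, Nadia, and Ximena each take €760,000.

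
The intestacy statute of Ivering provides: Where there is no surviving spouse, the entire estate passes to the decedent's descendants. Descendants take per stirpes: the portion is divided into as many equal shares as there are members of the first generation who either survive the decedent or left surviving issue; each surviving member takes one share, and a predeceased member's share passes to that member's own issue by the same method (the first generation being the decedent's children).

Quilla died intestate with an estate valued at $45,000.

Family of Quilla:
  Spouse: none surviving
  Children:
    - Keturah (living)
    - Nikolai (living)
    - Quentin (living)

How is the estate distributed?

The entire $45,000 passes to the descendants.
That amount ($45,000) is divided into 3 shares of $15,000: Keturah, Nikolai, and Quentin each take $15,000.

Keturah: $15,000; Nikolai: $15,000; Quentin: $15,000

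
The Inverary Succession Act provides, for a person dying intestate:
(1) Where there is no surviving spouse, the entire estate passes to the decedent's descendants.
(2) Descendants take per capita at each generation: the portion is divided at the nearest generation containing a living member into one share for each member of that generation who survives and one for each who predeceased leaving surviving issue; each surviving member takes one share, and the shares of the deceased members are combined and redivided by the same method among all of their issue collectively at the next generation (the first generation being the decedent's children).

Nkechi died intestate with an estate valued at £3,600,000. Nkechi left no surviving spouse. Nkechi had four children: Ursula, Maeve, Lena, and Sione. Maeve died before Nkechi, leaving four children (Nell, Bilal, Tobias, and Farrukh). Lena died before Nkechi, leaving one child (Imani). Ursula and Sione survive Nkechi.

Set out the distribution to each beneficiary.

The entire £3,600,000 passes to the descendants.
That amount (£3,600,000) is divided at the children's generation into 4 shares of £900,000. Ursula and Sione each take £900,000. The 2 shares of the deceased (Maeve and Lena) are combined into a pool of £1,800,000.
That pool (£1,800,000) is divided at the grandchildren's generation equally among Nell, Bilal, Tobias, Farrukh, and Imani: £360,000 each.

Ursula: £900,000; Nell: £360,000; Bilal: £360,000; Tobias: £360,000; Farrukh: £360,000; Imani: £360,000; Sione: £900,000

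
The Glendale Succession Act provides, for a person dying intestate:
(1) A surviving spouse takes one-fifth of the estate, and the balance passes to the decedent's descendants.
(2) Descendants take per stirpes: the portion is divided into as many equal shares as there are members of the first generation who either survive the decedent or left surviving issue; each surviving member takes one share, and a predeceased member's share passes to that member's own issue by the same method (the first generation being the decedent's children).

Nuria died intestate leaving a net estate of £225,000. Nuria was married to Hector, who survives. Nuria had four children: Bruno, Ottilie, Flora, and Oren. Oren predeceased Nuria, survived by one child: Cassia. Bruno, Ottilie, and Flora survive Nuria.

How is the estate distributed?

Hector takes one-fifth of £225,000 = £45,000. The remaining £180,000 passes to the descendants.
The descendants' portion (£180,000) is divided into 4 shares of £45,000: Bruno, Ottilie, and Flora each take £45,000; Oren's £45,000 share passes to Oren's issue.
Oren's share (£45,000) passes entirely to Cassia.

Hector: £45,000; Bruno: £45,000; Ottilie: £45,000; Flora: £45,000; Cassia: £45,000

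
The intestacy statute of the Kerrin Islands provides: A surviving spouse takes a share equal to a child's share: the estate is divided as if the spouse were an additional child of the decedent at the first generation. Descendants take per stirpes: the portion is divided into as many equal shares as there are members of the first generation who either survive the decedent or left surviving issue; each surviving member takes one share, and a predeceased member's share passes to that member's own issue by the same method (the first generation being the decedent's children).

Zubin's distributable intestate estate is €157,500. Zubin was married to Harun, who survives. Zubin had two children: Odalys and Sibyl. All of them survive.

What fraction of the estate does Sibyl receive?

The spouse counts as an additional share at the children's level, so there are 3 primary shares of €52,500. Harun takes one such share (€52,500).
The children's combined portion (€105,000) is divided into 2 shares of €52,500: Odalys and Sibyl each take €52,500.

Sibyl receives 1/3 of the estate.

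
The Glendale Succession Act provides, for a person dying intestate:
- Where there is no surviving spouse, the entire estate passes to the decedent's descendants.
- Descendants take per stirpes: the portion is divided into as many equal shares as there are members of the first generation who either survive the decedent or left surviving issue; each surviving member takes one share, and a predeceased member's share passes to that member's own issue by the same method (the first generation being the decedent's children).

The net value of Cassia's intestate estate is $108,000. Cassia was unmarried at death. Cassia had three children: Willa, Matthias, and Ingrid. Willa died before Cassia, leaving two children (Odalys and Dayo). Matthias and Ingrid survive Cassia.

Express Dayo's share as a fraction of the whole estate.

Dayo receives 1/6 of the estate.

The entire $108,000 passes to the descendants.
That amount ($108,000) is divided into 3 shares of $36,000: Matthias and Ingrid each take $36,000; Willa's $36,000 share passes to Willa's issue.
Willa's share ($36,000) is divided into 2 shares of $18,000: Odalys and Dayo each take $18,000.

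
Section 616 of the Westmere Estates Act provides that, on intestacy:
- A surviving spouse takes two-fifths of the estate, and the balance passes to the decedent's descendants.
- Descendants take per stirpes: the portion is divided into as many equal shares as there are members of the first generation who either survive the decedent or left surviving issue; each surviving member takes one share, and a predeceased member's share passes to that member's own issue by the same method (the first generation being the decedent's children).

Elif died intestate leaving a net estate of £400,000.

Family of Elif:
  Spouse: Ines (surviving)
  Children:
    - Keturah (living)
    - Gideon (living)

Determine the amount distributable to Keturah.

Keturah receives £120,000.

Ines takes two-fifths of £400,000 = £160,000. The remaining £240,000 passes to the descendants.
The descendants' portion (£240,000) is divided into 2 shares of £120,000: Keturah and Gideon each take £120,000.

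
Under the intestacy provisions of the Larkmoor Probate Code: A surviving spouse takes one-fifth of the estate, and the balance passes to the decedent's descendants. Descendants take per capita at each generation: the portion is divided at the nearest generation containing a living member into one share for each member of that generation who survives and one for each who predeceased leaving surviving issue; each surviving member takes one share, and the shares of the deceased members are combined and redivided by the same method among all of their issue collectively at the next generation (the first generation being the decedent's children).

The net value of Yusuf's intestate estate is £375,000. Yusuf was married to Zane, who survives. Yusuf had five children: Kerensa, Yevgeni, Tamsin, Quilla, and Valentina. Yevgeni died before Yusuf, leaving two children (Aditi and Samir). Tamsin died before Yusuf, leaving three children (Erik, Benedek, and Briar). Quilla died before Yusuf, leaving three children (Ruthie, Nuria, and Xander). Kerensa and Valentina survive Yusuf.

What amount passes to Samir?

Samir receives £22,500.

Zane takes one-fifth of £375,000 = £75,000. The remaining £300,000 passes to the descendants.
The descendants' portion (£300,000) is divided at the children's generation into 5 shares of £60,000. Kerensa and Valentina each take £60,000. The 3 shares of the deceased (Yevgeni, Tamsin, and Quilla) are combined into a pool of £180,000.
That pool (£180,000) is divided at the grandchildren's generation equally among Aditi, Samir, Erik, Benedek, Briar, Ruthie, Nuria, and Xander: £22,500 each.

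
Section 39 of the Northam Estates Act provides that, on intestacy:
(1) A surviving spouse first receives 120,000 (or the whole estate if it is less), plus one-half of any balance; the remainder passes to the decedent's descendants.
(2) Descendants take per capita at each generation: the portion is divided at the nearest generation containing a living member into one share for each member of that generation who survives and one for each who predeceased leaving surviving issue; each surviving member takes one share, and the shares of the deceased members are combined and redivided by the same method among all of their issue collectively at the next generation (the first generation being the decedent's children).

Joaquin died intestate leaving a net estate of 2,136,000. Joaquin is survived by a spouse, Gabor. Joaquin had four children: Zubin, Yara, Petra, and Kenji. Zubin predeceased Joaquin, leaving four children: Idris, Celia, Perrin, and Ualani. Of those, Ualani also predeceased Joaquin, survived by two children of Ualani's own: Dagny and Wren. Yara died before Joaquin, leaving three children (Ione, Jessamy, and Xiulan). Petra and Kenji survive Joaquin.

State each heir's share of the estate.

Gabor: 1,128,000; Idris: 72,000; Celia: 72,000; Perrin: 72,000; Dagny: 36,000; Wren: 36,000; Ione: 72,000; Jessamy: 72,000; Xiulan: 72,000; Petra: 252,000; Kenji: 252,000

Gabor first takes 120,000, leaving a balance of 2,016,000. Gabor then takes one-half of the balance (1,008,000), for a total of 1,128,000. The remaining 1,008,000 passes to the descendants.
The descendants' portion (1,008,000) is divided at the children's generation into 4 shares of 252,000. Petra and Kenji each take 252,000. The 2 shares of the deceased (Zubin and Yara) are combined into a pool of 504,000.
That pool (504,000) is divided at the grandchildren's generation into 7 shares of 72,000. Idris, Celia, Perrin, Ione, Jessamy, and Xiulan each take 72,000. The remaining share for the deceased Ualani (72,000) is carried to the next generation.
That pool (72,000) is divided at the great-grandchildren's generation equally among Dagny and Wren: 36,000 each.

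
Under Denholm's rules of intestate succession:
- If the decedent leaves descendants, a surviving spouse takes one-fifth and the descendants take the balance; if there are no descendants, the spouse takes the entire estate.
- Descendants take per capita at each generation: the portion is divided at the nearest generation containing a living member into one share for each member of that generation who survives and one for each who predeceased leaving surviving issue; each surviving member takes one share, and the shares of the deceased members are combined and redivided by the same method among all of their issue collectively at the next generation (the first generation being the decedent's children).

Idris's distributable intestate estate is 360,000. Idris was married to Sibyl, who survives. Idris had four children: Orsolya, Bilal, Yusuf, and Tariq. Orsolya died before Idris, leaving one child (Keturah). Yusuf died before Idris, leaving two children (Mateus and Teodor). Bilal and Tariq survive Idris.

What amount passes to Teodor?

Teodor receives 48,000.

Sibyl takes one-fifth of 360,000 = 72,000. The remaining 288,000 passes to the descendants.
The descendants' portion (288,000) is divided at the children's generation into 4 shares of 72,000. Bilal and Tariq each take 72,000. The 2 shares of the deceased (Orsolya and Yusuf) are combined into a pool of 144,000.
That pool (144,000) is divided at the grandchildren's generation equally among Keturah, Mateus, and Teodor: 48,000 each.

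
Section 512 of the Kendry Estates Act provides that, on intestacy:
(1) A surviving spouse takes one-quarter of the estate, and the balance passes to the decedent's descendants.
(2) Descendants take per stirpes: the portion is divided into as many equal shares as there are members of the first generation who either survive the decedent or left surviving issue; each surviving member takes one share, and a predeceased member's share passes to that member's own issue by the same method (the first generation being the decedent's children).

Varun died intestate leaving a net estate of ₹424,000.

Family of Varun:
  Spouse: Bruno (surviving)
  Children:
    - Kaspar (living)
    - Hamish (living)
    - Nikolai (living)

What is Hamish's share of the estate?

Hamish receives ₹106,000.

Bruno takes one-quarter of ₹424,000 = ₹106,000. The remaining ₹318,000 passes to the descendants.
The descendants' portion (₹318,000) is divided into 3 shares of ₹106,000: Kaspar, Hamish, and Nikolai each take ₹106,000.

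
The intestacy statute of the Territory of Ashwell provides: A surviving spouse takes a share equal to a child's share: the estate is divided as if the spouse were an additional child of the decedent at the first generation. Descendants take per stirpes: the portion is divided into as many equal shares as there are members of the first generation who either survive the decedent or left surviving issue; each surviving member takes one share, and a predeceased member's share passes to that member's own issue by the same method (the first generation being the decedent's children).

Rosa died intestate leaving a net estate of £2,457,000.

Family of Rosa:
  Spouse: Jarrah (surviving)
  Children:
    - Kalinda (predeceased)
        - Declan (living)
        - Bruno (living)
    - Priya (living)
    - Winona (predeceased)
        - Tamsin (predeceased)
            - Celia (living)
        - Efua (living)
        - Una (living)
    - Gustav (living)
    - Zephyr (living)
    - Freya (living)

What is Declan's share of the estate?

The spouse counts as an additional share at the children's level, so there are 7 primary shares of £351,000. Jarrah takes one such share (£351,000).
The children's combined portion (£2,106,000) is divided into 6 shares of £351,000: Priya, Gustav, Zephyr, and Freya each take £351,000; Kalinda's £351,000 share passes to Kalinda's issue; Winona's £351,000 share passes to Winona's issue.
Kalinda's share (£351,000) is divided into 2 shares of £175,500: Declan and Bruno each take £175,500.
Winona's share (£351,000) is divided into 3 shares of £117,000: Efua and Una each take £117,000; Tamsin's £117,000 share passes to Tamsin's issue.
Tamsin's share (£117,000) passes entirely to Celia.

Declan receives £175,500.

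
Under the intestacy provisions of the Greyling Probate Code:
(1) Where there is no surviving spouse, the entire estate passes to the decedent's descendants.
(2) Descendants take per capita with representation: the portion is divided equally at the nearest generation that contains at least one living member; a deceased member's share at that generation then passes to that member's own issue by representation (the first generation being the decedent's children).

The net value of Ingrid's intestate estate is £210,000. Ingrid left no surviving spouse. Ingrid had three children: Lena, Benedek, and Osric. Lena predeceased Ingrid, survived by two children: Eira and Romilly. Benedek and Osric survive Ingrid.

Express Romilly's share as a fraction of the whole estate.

The entire £210,000 passes to the descendants.
That amount (£210,000) is divided into 3 shares of £70,000: Benedek and Osric each take £70,000; Lena's £70,000 share passes to Lena's issue.
Lena's share (£70,000) is divided into 2 shares of £35,000: Eira and Romilly each take £35,000.

Romilly receives 1/6 of the estate.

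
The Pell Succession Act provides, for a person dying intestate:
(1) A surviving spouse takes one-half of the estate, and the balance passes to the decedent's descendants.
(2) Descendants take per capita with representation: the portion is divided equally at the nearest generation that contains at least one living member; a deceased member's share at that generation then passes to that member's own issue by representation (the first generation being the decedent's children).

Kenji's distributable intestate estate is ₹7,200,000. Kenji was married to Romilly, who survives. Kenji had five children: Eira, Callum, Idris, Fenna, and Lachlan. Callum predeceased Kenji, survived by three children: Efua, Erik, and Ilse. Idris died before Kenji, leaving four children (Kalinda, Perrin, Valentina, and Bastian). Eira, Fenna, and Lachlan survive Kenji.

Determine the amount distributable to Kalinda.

Romilly takes one-half of ₹7,200,000 = ₹3,600,000. The remaining ₹3,600,000 passes to the descendants.
The descendants' portion (₹3,600,000) is divided into 5 shares of ₹720,000: Eira, Fenna, and Lachlan each take ₹720,000; Callum's ₹720,000 share passes to Callum's issue; Idris's ₹720,000 share passes to Idris's issue.
Callum's share (₹720,000) is divided into 3 shares of ₹240,000: Efua, Erik, and Ilse each take ₹240,000.
Idris's share (₹720,000) is divided into 4 shares of ₹180,000: Kalinda, Perrin, Valentina, and Bastian each take ₹180,000.

Kalinda receives ₹180,000.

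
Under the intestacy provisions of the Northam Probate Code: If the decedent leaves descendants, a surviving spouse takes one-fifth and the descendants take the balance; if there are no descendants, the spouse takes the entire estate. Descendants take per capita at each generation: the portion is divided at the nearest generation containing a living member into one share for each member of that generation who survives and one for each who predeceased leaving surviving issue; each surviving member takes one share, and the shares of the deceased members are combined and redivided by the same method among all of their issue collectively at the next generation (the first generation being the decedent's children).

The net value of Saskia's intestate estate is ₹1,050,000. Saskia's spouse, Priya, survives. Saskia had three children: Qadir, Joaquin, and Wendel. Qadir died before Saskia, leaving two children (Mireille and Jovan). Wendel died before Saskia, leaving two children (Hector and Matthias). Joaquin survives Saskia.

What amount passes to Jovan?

Jovan receives ₹140,000.

Priya takes one-fifth of ₹1,050,000 = ₹210,000. The remaining ₹840,000 passes to the descendants.
The descendants' portion (₹840,000) is divided at the children's generation into 3 shares of ₹280,000. Joaquin takes ₹280,000. The 2 shares of the deceased (Qadir and Wendel) are combined into a pool of ₹560,000.
That pool (₹560,000) is divided at the grandchildren's generation equally among Mireille, Jovan, Hector, and Matthias: ₹140,000 each.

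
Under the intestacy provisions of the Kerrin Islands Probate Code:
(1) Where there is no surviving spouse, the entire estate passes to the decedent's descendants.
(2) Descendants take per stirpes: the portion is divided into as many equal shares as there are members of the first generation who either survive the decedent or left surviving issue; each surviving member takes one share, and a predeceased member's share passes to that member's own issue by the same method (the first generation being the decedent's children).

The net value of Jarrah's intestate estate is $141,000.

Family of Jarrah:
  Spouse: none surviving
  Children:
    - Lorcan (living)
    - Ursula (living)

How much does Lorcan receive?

The entire $141,000 passes to the descendants.
That amount ($141,000) is divided into 2 shares of $70,500: Lorcan and Ursula each take $70,500.

Lorcan receives $70,500.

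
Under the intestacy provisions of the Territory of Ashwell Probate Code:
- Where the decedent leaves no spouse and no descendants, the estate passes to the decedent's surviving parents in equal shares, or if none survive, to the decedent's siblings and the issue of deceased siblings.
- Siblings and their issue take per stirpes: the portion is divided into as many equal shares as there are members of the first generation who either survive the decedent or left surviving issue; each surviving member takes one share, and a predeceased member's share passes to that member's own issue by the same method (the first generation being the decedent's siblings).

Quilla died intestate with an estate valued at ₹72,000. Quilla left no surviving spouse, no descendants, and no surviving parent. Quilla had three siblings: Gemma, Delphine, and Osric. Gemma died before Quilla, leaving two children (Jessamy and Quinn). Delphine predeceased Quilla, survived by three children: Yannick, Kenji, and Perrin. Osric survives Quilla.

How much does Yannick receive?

The entire ₹72,000 passes to the siblings and their issue.
That amount (₹72,000) is divided into 3 shares of ₹24,000: Osric takes ₹24,000; Gemma's ₹24,000 share passes to Gemma's issue; Delphine's ₹24,000 share passes to Delphine's issue.
Gemma's share (₹24,000) is divided into 2 shares of ₹12,000: Jessamy and Quinn each take ₹12,000.
Delphine's share (₹24,000) is divided into 3 shares of ₹8,000: Yannick, Kenji, and Perrin each take ₹8,000.

Yannick receives ₹8,000.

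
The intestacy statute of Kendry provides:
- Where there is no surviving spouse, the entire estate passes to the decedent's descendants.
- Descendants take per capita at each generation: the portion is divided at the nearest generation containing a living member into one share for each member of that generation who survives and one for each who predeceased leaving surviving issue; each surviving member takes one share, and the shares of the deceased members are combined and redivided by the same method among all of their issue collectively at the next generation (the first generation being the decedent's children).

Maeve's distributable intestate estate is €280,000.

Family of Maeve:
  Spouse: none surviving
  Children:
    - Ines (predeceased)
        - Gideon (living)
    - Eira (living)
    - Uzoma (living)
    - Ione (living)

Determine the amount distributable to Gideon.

The entire €280,000 passes to the descendants.
That amount (€280,000) is divided at the children's generation into 4 shares of €70,000. Eira, Uzoma, and Ione each take €70,000. The remaining share for the deceased Ines (€70,000) is carried to the next generation.
That pool (€70,000) passes entirely to Gideon, the sole taker at the grandchildren's generation.

Gideon receives €70,000.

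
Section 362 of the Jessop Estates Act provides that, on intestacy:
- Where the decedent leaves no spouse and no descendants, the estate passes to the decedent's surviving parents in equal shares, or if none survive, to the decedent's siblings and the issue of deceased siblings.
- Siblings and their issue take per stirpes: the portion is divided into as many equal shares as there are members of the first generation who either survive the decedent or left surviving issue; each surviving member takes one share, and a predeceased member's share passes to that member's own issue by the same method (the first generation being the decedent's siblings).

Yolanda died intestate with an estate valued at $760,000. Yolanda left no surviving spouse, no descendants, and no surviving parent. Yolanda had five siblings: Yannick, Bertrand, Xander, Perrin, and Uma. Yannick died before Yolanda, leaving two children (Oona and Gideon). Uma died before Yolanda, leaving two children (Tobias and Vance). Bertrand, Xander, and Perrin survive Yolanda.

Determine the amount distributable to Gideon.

The entire $760,000 passes to the siblings and their issue.
That amount ($760,000) is divided into 5 shares of $152,000: Bertrand, Xander, and Perrin each take $152,000; Yannick's $152,000 share passes to Yannick's issue; Uma's $152,000 share passes to Uma's issue.
Yannick's share ($152,000) is divided into 2 shares of $76,000: Oona and Gideon each take $76,000.
Uma's share ($152,000) is divided into 2 shares of $76,000: Tobias and Vance each take $76,000.

Gideon receives $76,000.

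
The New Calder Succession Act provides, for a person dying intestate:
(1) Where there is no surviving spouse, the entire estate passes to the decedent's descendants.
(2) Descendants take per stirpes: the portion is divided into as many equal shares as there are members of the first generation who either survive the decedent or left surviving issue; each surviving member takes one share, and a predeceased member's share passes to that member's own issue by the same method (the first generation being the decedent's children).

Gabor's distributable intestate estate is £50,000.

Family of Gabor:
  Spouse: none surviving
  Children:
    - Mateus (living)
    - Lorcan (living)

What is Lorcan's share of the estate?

The entire £50,000 passes to the descendants.
That amount (£50,000) is divided into 2 shares of £25,000: Mateus and Lorcan each take £25,000.

Lorcan receives £25,000.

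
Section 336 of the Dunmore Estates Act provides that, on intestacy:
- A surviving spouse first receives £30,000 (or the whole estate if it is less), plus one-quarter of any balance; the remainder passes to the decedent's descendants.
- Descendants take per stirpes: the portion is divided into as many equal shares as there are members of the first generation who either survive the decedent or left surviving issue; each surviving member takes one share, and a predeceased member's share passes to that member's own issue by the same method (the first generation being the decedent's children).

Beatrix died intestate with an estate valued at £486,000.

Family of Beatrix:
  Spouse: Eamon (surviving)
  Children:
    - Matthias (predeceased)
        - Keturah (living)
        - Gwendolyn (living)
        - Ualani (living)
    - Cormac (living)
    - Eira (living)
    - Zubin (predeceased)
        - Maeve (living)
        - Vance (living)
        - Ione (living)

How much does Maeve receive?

Maeve receives £28,500.

Eamon first takes £30,000, leaving a balance of £456,000. Eamon then takes one-quarter of the balance (£114,000), for a total of £144,000. The remaining £342,000 passes to the descendants.
The descendants' portion (£342,000) is divided into 4 shares of £85,500: Cormac and Eira each take £85,500; Matthias's £85,500 share passes to Matthias's issue; Zubin's £85,500 share passes to Zubin's issue.
Matthias's share (£85,500) is divided into 3 shares of £28,500: Keturah, Gwendolyn, and Ualani each take £28,500.
Zubin's share (£85,500) is divided into 3 shares of £28,500: Maeve, Vance, and Ione each take £28,500.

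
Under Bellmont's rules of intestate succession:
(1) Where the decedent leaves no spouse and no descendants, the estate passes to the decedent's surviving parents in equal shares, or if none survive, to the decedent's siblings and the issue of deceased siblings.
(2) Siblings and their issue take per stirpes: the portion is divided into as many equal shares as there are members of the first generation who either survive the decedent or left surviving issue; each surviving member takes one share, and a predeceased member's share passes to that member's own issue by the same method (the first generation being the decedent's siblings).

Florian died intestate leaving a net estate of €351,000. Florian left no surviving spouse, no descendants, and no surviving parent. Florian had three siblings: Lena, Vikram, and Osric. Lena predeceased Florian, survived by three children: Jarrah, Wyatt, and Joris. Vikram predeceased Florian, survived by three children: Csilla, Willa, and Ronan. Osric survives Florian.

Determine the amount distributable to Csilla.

The entire €351,000 passes to the siblings and their issue.
That amount (€351,000) is divided into 3 shares of €117,000: Osric takes €117,000; Lena's €117,000 share passes to Lena's issue; Vikram's €117,000 share passes to Vikram's issue.
Lena's share (€117,000) is divided into 3 shares of €39,000: Jarrah, Wyatt, and Joris each take €39,000.
Vikram's share (€117,000) is divided into 3 shares of €39,000: Csilla, Willa, and Ronan each take €39,000.

Csilla receives €39,000.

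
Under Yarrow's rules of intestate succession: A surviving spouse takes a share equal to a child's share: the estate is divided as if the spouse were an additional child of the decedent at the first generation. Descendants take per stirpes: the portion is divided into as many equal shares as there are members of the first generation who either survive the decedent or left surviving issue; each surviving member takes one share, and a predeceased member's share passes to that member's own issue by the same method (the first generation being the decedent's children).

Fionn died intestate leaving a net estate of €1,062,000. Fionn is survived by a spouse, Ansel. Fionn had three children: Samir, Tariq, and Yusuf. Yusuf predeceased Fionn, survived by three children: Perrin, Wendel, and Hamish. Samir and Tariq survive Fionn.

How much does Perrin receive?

The spouse counts as an additional share at the children's level, so there are 4 primary shares of €265,500. Ansel takes one such share (€265,500).
The children's combined portion (€796,500) is divided into 3 shares of €265,500: Samir and Tariq each take €265,500; Yusuf's €265,500 share passes to Yusuf's issue.
Yusuf's share (€265,500) is divided into 3 shares of €88,500: Perrin, Wendel, and Hamish each take €88,500.

Perrin receives €88,500.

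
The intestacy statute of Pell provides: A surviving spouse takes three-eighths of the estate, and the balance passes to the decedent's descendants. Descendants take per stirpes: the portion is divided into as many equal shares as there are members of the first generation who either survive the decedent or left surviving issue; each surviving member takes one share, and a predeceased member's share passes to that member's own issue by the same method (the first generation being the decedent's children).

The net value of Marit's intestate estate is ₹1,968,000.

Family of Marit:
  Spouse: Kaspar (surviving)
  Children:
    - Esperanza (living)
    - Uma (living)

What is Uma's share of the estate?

Kaspar takes three-eighths of ₹1,968,000 = ₹738,000. The remaining ₹1,230,000 passes to the descendants.
The descendants' portion (₹1,230,000) is divided into 2 shares of ₹615,000: Esperanza and Uma each take ₹615,000.

Uma receives ₹615,000.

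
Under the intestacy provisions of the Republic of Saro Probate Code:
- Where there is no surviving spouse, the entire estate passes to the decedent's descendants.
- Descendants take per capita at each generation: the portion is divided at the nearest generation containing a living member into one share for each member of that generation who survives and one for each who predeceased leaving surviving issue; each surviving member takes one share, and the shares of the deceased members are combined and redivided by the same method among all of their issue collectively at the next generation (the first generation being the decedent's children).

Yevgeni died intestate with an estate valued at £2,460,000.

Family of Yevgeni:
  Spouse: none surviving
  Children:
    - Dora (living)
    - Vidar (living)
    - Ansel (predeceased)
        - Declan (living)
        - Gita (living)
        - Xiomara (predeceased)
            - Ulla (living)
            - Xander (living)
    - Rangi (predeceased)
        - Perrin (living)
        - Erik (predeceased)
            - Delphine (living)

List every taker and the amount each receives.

Dora: £615,000; Vidar: £615,000; Declan: £246,000; Gita: £246,000; Ulla: £164,000; Xander: £164,000; Perrin: £246,000; Delphine: £164,000

The entire £2,460,000 passes to the descendants.
That amount (£2,460,000) is divided at the children's generation into 4 shares of £615,000. Dora and Vidar each take £615,000. The 2 shares of the deceased (Ansel and Rangi) are combined into a pool of £1,230,000.
That pool (£1,230,000) is divided at the grandchildren's generation into 5 shares of £246,000. Declan, Gita, and Perrin each take £246,000. The 2 shares of the deceased (Xiomara and Erik) are combined into a pool of £492,000.
That pool (£492,000) is divided at the great-grandchildren's generation equally among Ulla, Xander, and Delphine: £164,000 each.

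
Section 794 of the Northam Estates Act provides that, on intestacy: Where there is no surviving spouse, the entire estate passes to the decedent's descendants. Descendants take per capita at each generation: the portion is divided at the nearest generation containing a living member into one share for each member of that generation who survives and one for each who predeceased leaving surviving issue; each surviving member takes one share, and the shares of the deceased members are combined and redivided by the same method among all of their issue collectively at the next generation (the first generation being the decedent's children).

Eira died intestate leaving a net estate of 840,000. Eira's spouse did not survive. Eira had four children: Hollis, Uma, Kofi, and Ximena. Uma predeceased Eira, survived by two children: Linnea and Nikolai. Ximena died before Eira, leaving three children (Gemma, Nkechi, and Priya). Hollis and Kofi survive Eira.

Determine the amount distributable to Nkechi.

The entire 840,000 passes to the descendants.
That amount (840,000) is divided at the children's generation into 4 shares of 210,000. Hollis and Kofi each take 210,000. The 2 shares of the deceased (Uma and Ximena) are combined into a pool of 420,000.
That pool (420,000) is divided at the grandchildren's generation equally among Linnea, Nikolai, Gemma, Nkechi, and Priya: 84,000 each.

Nkechi receives 84,000.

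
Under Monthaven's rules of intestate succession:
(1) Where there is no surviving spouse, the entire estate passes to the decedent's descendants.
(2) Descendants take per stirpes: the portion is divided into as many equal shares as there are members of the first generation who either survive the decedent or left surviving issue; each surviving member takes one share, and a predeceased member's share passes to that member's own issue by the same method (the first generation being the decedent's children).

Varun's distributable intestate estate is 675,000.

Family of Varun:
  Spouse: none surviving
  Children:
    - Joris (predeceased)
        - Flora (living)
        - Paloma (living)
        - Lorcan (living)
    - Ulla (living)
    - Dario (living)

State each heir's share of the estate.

The entire 675,000 passes to the descendants.
That amount (675,000) is divided into 3 shares of 225,000: Ulla and Dario each take 225,000; Joris's 225,000 share passes to Joris's issue.
Joris's share (225,000) is divided into 3 shares of 75,000: Flora, Paloma, and Lorcan each take 75,000.

Flora: 75,000; Paloma: 75,000; Lorcan: 75,000; Ulla: 225,000; Dario: 225,000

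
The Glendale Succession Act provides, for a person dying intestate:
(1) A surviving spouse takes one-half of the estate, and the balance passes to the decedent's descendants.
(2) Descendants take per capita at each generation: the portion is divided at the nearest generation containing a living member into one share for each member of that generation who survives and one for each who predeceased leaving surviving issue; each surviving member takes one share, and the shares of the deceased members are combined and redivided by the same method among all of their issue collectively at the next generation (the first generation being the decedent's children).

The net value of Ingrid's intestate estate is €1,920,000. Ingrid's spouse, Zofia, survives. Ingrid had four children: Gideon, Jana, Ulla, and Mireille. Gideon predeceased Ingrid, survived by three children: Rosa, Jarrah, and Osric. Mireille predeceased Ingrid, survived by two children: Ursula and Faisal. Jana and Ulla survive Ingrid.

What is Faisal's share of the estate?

Faisal receives €96,000.

Zofia takes one-half of €1,920,000 = €960,000. The remaining €960,000 passes to the descendants.
The descendants' portion (€960,000) is divided at the children's generation into 4 shares of €240,000. Jana and Ulla each take €240,000. The 2 shares of the deceased (Gideon and Mireille) are combined into a pool of €480,000.
That pool (€480,000) is divided at the grandchildren's generation equally among Rosa, Jarrah, Osric, Ursula, and Faisal: €96,000 each.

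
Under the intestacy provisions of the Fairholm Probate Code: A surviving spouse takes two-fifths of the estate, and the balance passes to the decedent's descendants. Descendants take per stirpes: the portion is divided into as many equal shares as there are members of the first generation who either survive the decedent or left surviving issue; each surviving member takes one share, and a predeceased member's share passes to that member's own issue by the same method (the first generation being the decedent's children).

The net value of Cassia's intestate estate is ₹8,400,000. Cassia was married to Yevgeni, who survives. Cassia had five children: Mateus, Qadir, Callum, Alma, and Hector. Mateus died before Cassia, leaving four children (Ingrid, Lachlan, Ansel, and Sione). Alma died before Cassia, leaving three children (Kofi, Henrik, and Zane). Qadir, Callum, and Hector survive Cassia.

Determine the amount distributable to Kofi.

Yevgeni takes two-fifths of ₹8,400,000 = ₹3,360,000. The remaining ₹5,040,000 passes to the descendants.
The descendants' portion (₹5,040,000) is divided into 5 shares of ₹1,008,000: Qadir, Callum, and Hector each take ₹1,008,000; Mateus's ₹1,008,000 share passes to Mateus's issue; Alma's ₹1,008,000 share passes to Alma's issue.
Mateus's share (₹1,008,000) is divided into 4 shares of ₹252,000: Ingrid, Lachlan, Ansel, and Sione each take ₹252,000.
Alma's share (₹1,008,000) is divided into 3 shares of ₹336,000: Kofi, Henrik, and Zane each take ₹336,000.

Kofi receives ₹336,000.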